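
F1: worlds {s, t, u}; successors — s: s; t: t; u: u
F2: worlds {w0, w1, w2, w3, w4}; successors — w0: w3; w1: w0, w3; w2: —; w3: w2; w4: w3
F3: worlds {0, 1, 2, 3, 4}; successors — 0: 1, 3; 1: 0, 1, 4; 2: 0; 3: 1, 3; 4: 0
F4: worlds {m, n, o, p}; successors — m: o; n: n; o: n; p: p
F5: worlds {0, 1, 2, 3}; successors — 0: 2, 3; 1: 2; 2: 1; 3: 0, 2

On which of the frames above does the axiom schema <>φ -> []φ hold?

F1, F4

The schema corresponds to partial functionality: forall x forall y forall z (Rxy & Rxz -> y = z).
F1: condition met.
F2: fails — w1 sees both w0 and w3.
F3: fails — 0 sees both 1 and 3.
F4: condition met.
F5: fails — 0 sees both 2 and 3.
Valid on: F1, F4.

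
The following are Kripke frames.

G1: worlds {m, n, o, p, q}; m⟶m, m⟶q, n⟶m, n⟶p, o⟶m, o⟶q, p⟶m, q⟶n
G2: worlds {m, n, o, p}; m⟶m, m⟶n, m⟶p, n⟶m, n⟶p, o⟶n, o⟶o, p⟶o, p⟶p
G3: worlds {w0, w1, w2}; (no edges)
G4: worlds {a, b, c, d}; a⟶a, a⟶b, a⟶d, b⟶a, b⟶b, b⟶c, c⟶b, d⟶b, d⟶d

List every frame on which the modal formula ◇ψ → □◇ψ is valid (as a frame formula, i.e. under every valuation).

This is the axiom for the Euclidean property; its first-order frame correspondent is ∀x ∀y ∀z (Rxy ∧ Rxz → Ryz).
G1: fails — Rmq and Rmq but not Rqq.
G2: fails — Rmn and Rmn but not Rnn.
G3: holds.
G4: fails — Rab and Rad but not Rbd.
Valid on: G3.

G3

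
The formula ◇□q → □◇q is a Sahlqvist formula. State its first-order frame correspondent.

convergence: ∀x ∀y ∀z (Rxy ∧ Rxz → ∃w (Ryw ∧ Rzw))

Suppose ◇□q→□◇q is valid. Take Rxy, Rxz and set V(q)={w : Ryw}. Then □q at y so ◇□q at x, so □◇q at x, so ◇q at z, giving w with Rzw and Ryw.
Conversely, any frame satisfying ∀x ∀y ∀z (Rxy ∧ Rxz → ∃w (Ryw ∧ Rzw)) validates the schema.
So the correspondent is convergence.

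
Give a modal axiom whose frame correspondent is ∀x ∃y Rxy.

□r → ◇r

The condition is seriality. The D schema □r → ◇r defines it.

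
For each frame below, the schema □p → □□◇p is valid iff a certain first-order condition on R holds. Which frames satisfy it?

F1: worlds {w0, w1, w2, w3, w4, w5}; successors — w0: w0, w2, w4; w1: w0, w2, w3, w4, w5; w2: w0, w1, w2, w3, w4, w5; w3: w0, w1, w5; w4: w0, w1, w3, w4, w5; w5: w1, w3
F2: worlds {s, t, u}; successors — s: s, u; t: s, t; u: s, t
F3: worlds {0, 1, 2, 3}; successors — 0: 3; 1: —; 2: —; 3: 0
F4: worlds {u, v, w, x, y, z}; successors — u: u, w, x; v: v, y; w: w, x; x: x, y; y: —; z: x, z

The schema corresponds to a generalized confluence (Geach) condition: ∀x ∀z (xR²z → ∃w (xRw ∧ zRw)).
F1: fails — w0R²w5 but no w with w0Rw and w5Rw.
F2: holds.
F3: holds.
F4: fails — uR²y but no t with uRt and yRt.

F2, F3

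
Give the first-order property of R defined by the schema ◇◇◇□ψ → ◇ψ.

∀x ∀y (xR³y → ∃w (yRw ∧ xRw))

This is a Sahlqvist (Geach-type) schema ◇^3□^1ψ → □^0◇^1ψ.
Minimal-valuation argument: fix x; take any y with xR^3y and any z with xR^0z. Set V(ψ) to the set of worlds R-reachable from y in exactly 1 step. Then □^1ψ holds at y, so the antecedent holds at x; validity forces ◇^1ψ at z, giving a w with zR^1w and yR^1w.
First-order correspondent: ∀x ∀y (xR³y → ∃w (yRw ∧ xRw)).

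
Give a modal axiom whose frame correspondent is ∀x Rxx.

The condition is reflexivity. The T schema □r → r defines it.
Suppose □r→r is valid. At any x set V(r)={w : Rxw}. Then □r holds at x, so r holds at x, i.e. Rxx.

□r → r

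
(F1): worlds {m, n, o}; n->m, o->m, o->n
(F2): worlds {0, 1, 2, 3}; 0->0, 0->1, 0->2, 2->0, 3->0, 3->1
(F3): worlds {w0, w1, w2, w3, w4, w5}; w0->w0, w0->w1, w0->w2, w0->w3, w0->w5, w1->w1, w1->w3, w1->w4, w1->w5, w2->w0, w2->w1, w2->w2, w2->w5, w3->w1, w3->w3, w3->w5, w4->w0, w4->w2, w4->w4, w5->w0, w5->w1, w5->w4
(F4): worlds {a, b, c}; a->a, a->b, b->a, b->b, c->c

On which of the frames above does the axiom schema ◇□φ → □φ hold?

The schema corresponds to the Euclidean property: ∀x ∀y ∀z (Rxy ∧ Rxz → Ryz).
(F1): fails — Rnm and Rnm but not Rmm.
(F2): fails — R02 and R02 but not R22.
(F3): fails — Rw0w1 and Rw0w0 but not Rw1w0.
(F4): satisfies the condition.

(F4)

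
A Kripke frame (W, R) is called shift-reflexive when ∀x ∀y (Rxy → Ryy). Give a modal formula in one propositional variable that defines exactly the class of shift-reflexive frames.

□(□s → s)

A defining formula is □(□s → s) (the T□ axiom).
Suppose □(□s→s) is valid. Take Rxy and set V(s)={w : Ryw}. Then at y, □s holds; since □(□s→s) at x, □s→s at y, so s at y, i.e. Ryy.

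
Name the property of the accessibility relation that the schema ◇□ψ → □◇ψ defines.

Suppose ◇□ψ→□◇ψ is valid. Take Rxy, Rxz and set V(ψ)={w : Ryw}. Then □ψ at y so ◇□ψ at x, so □◇ψ at x, so ◇ψ at z, giving w with Rzw and Ryw.
Conversely, on a frame with convergence the schema holds at every world under every valuation.
So the correspondent is convergence.

convergence: ∀x ∀y ∀z (Rxy ∧ Rxz → ∃w (Ryw ∧ Rzw))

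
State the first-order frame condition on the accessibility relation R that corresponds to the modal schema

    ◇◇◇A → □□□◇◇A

This is a Sahlqvist (Geach-type) schema ◇^3□^0A → □^3◇^2A.
Minimal-valuation argument: fix x; take any y with xR^3y and any z with xR^3z. Set V(A) to the set of worlds R-reachable from y in exactly 0 steps. Then □^0A holds at y, so the antecedent holds at x; validity forces ◇^2A at z, giving a w with zR^2w and yR^0w.
First-order correspondent: ∀x ∀y ∀z ((xR³y ∧ xR³z) → ∃w (y = w ∧ zR²w)).

∀x ∀y ∀z ((xR³y ∧ xR³z) → ∃w (y = w ∧ zR²w))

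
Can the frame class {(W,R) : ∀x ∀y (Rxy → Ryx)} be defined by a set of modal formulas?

Yes, by r → □◇r

This is a Sahlqvist condition; the B axiom r → □◇r defines it.
Suppose r→□◇r is valid. Take Rxy and set V(r)={x}. Then r at x, so □◇r at x, so ◇r at y, so some z with Ryz has r; z=x, i.e. Ryx.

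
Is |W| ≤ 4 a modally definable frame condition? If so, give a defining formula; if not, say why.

Not definable by any modal formula

Modal frame validity is preserved under disjoint unions.
Any modal formula valid on each of 5 disjoint one-world frames is valid on their disjoint union (validity is preserved under disjoint unions). Each one-world frame has |W|=1≤4, but the union has |W|=5.
So no modal formula (or set of formulas) defines exactly the |W|≤4 frames.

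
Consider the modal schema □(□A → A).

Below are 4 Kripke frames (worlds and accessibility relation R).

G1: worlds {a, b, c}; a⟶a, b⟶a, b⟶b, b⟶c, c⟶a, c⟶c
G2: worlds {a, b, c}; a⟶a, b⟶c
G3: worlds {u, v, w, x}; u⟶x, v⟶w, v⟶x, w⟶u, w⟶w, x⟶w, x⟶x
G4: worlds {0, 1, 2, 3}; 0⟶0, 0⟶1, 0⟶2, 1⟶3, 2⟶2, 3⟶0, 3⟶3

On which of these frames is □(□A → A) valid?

G1

Frame correspondent (Sahlqvist): ∀x ∀y (Rxy → Ryy) — i.e. shift-reflexivity.
G1: condition met.
G2: fails — Rbc but not Rcc.
G3: fails — Rwu but not Ruu.
G4: fails — R01 but not R11.
Valid on: G1.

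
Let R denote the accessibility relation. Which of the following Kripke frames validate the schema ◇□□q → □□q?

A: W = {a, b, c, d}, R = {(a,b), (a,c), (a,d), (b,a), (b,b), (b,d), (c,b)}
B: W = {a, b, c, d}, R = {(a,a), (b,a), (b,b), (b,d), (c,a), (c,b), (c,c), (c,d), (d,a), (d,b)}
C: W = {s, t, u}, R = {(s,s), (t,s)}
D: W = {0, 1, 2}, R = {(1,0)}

C, D

This is the axiom for a generalized confluence (Geach) condition; its first-order frame correspondent is ∀x ∀y ∀z ((xRy ∧ xR²z) → ∃w (yR²w ∧ z = w)).
A: fails — aRd, aR²a but no w with dR²w and a=w.
B: fails — bRa, bR²b but no w with aR²w and b=w.
C: satisfies the condition.
D: satisfies the condition.
Valid on: C, D.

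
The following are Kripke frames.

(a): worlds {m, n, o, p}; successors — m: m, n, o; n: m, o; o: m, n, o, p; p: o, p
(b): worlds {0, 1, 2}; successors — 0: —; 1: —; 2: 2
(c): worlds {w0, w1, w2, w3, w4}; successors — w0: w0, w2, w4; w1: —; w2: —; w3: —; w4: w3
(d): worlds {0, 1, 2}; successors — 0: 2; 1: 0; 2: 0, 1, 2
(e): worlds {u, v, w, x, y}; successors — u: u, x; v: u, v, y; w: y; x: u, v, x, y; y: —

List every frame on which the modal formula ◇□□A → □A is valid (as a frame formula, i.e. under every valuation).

(a), (b)

Frame correspondent (Sahlqvist): ∀x ∀y ∀z ((xRy ∧ xRz) → ∃w (yR²w ∧ z = w)) — i.e. a generalized confluence (Geach) condition.
(a): condition met.
(b): condition met.
(c): fails — w0Rw2, w0Rw0 but no w with w2R²w and w0=w.
(d): fails — 2R1, 2R0 but no w with 1R²w and 0=w.
(e): fails — vRy, vRu but no t with yR²t and u=t.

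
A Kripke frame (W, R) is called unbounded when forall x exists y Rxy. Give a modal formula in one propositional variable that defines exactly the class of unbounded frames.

□q → ◇q

The condition is seriality. The D schema □q → ◇q defines it.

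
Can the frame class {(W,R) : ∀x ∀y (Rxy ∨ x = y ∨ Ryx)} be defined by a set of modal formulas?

No — not modally definable

If a class were modally definable it would be closed under disjoint unions (Goldblatt–Thomason).
Take 4 disjoint single-world reflexive frames: each is trivially connected, but their disjoint union has 4 worlds with no edge between distinct components, so it is not connected.
So the class is not modally definable.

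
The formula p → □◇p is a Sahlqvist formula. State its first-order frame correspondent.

Symmetry

Suppose p→□◇p is valid. Take Rxy and set V(p)={x}. Then p at x, so □◇p at x, so ◇p at y, so some z with Ryz has p; z=x, i.e. Ryx.
Conversely, on a frame with symmetry the schema holds at every world under every valuation.
Frame condition: ∀x ∀y (Rxy → Ryx).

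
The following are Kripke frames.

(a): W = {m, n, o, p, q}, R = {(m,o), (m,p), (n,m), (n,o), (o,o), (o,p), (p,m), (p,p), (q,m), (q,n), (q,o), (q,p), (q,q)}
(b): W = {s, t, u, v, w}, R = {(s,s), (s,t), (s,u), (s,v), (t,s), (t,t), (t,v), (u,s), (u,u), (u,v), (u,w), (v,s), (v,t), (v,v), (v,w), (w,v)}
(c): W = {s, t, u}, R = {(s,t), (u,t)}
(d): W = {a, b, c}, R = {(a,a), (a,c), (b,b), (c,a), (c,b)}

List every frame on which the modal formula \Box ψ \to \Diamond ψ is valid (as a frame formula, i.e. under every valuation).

Frame correspondent (Sahlqvist): \forall x \exists y Rxy — i.e. seriality.
(a): ✓.
(b): ✓.
(c): fails — world t has no successor.
(d): ✓.

(a), (b), (d)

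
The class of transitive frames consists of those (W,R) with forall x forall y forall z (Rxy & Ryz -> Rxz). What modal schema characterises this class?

This is transitivity; the standard corresponding axiom is 4: □r → □□r.
Suppose □r→□□r is valid. Take Rxy, Ryz and set V(r)={w : Rxw}. Then □r at x, so □□r at x, so □r at y, so r at z, i.e. Rxz.

□r → □□r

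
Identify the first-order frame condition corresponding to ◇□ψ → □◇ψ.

Suppose ◇□ψ→□◇ψ is valid. Take Rxy, Rxz and set V(ψ)={w : Ryw}. Then □ψ at y so ◇□ψ at x, so □◇ψ at x, so ◇ψ at z, giving w with Rzw and Ryw.
The converse is a direct semantic check.
So the correspondent is convergence.

convergence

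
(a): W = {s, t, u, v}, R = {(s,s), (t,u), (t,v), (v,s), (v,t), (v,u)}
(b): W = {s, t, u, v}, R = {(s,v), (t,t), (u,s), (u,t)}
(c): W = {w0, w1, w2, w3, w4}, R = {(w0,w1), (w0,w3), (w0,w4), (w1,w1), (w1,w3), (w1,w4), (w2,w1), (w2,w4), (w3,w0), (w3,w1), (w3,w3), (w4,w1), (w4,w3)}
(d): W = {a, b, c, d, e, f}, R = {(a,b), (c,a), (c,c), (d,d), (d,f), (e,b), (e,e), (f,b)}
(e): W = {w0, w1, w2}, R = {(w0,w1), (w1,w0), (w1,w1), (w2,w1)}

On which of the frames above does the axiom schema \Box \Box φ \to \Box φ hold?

(c), (e)

The schema corresponds to density: \forall x \forall y (Rxy \to \exists z (Rxz \wedge Rzy)).
(a): fails — Rtv but no z with Rtz and Rzv.
(b): fails — Rsv but no z with Rsz and Rzv.
(c): satisfies the condition.
(d): fails — Rab but no z with Raz and Rzb.
(e): satisfies the condition.
Valid on: (c), (e).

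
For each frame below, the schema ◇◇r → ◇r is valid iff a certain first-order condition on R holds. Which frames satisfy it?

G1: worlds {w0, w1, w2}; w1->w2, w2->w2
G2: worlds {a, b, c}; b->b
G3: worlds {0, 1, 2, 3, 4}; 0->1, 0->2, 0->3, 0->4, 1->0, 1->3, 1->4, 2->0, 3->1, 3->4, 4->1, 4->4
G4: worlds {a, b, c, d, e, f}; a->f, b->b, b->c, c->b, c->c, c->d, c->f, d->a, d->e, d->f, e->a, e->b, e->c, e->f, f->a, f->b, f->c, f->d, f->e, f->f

Frame correspondent (Sahlqvist): ∀x ∀y ∀z (Rxy ∧ Ryz → Rxz) — i.e. transitivity.
G1: ✓.
G2: ✓.
G3: fails — R10 and R02 but not R12.
G4: fails — Rcd and Rda but not Rca.

G1, G2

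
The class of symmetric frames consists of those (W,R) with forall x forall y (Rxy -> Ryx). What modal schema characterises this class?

r → □◇r

This is symmetry; the standard corresponding axiom is B: r → □◇r.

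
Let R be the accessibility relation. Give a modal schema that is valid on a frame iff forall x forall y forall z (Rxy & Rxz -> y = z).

◇r → □r

A defining formula is ◇r → □r (the CD axiom).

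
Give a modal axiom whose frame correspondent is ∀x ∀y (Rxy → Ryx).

The condition is symmetry. The B schema s → □◇s defines it.
Suppose s→□◇s is valid. Take Rxy and set V(s)={x}. Then s at x, so □◇s at x, so ◇s at y, so some z with Ryz has s; z=x, i.e. Ryx.

s → □◇s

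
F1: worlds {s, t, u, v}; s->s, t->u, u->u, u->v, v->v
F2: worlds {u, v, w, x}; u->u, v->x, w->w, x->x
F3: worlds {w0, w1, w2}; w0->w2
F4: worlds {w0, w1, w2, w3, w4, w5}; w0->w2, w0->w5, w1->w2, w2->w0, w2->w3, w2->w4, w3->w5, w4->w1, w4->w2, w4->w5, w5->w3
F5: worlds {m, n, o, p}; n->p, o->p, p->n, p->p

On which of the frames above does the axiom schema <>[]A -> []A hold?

Frame correspondent (Sahlqvist): forall x forall y forall z (Rxy & Rxz -> Ryz) — i.e. the Euclidean property.
F1: fails — Ruv and Ruu but not Rvu.
F2: holds.
F3: fails — Rw0w2 and Rw0w2 but not Rw2w2.
F4: fails — Rw0w5 and Rw0w5 but not Rw5w5.
F5: fails — Rpn and Rpn but not Rnn.
Valid on: F2.

F2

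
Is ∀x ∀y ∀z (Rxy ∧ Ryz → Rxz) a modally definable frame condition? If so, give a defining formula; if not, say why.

Yes — defined by □r → □□r

This is a Sahlqvist condition; the 4 axiom □r → □□r defines it.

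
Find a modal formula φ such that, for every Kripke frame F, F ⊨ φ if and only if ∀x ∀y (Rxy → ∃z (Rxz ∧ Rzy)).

□□p → □p

A defining formula is □□p → □p (the C4 axiom).
Suppose □□p→□p is valid. Take Rxy and set V(p)={w : xR²w}. Then □□p at x, so □p at x, so p at y, i.e. ∃z(Rxz∧Rzy).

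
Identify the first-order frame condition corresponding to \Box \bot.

emptiness of R

This is the Ver axiom.
It corresponds to emptiness of R: \forall x \forall y \neg Rxy.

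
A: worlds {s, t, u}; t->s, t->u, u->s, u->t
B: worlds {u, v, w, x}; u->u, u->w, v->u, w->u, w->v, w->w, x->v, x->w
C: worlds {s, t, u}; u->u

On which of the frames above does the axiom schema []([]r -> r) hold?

C

The schema corresponds to shift-reflexivity: forall x forall y (Rxy -> Ryy).
A: fails — Rus but not Rss.
B: fails — Rwv but not Rvv.
C: holds.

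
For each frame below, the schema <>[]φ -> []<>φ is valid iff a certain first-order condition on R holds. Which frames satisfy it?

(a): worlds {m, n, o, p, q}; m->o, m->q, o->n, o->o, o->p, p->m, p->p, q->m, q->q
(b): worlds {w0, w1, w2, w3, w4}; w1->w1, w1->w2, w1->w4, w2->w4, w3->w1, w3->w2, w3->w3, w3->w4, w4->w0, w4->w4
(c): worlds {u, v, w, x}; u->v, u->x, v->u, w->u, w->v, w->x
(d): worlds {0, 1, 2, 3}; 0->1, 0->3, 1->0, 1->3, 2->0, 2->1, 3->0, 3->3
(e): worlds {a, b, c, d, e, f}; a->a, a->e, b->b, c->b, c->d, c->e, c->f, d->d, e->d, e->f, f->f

The schema corresponds to convergence: forall x forall y forall z (Rxy & Rxz -> exists w (Ryw & Rzw)).
(a): fails — Rmo and Rmq but o and q have no common successor.
(b): fails — Rw4w4 and Rw4w0 but w4 and w0 have no common successor.
(c): fails — Ruv and Rux but v and x have no common successor.
(d): condition met.
(e): fails — Rae and Raa but e and a have no common successor.

(d)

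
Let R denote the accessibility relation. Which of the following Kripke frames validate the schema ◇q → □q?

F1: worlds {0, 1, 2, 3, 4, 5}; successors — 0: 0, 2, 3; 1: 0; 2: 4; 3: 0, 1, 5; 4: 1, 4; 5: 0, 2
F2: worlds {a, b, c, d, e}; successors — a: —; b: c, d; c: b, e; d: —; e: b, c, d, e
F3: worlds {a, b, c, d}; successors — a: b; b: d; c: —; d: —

F3

Frame correspondent (Sahlqvist): ∀x ∀y ∀z (Rxy ∧ Rxz → y = z) — i.e. partial functionality.
F1: fails — 0 sees both 0 and 2.
F2: fails — b sees both c and d.
F3: holds.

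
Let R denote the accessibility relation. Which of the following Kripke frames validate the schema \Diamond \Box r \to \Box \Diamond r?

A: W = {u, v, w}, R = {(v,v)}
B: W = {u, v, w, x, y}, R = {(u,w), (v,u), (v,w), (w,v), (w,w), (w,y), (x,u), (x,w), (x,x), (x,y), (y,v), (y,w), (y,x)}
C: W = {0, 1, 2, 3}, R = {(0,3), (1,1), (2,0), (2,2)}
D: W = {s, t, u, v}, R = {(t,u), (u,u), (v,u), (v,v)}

This is the axiom for convergence; its first-order frame correspondent is \forall x \forall y \forall z (Rxy \wedge Rxz \to \exists w (Ryw \wedge Rzw)).
A: holds.
B: holds.
C: fails — R03 and R03 but 3 and 3 have no common successor.
D: holds.

A, B, D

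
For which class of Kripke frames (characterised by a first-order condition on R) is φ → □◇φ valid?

Suppose φ→□◇φ is valid. Take Rxy and set V(φ)={x}. Then φ at x, so □◇φ at x, so ◇φ at y, so some z with Ryz has φ; z=x, i.e. Ryx.

symmetry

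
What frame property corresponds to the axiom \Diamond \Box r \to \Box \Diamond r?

convergence

This is the .2 axiom.
Its frame correspondent is convergence — \forall x \forall y \forall z (Rxy \wedge Rxz \to \exists w (Ryw \wedge Rzw)).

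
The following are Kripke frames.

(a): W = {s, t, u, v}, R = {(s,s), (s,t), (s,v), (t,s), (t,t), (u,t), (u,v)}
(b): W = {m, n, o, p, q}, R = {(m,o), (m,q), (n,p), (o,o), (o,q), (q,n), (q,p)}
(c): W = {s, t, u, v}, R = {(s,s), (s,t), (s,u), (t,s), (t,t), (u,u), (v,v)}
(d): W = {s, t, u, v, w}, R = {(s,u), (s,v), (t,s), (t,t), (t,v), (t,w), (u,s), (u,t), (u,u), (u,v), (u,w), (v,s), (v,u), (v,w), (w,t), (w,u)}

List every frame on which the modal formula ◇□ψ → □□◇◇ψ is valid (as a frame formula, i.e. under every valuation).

(d)

Frame correspondent (Sahlqvist): ∀x ∀y ∀z ((xRy ∧ xR²z) → ∃w (yRw ∧ zR²w)) — i.e. a generalized confluence (Geach) condition.
(a): fails — sRs, sR²v but no w with sRw and vR²w.
(b): fails — mRo, mR²n but no w with oRw and nR²w.
(c): fails — sRt, sR²u but no w with tRw and uR²w.
(d): satisfies the condition.
Valid on: (d).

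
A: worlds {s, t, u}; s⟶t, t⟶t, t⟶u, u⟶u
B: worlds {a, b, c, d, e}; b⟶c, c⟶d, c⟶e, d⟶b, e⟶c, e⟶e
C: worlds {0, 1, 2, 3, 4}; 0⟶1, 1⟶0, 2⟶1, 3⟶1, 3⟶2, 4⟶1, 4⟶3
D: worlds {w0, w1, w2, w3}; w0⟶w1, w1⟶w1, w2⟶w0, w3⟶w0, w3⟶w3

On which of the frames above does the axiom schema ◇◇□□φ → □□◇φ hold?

A

Frame correspondent (Sahlqvist): ∀x ∀y ∀z ((xR²y ∧ xR²z) → ∃w (yR²w ∧ zRw)) — i.e. a generalized confluence (Geach) condition.
A: condition met.
B: fails — bR²d, bR²d but no w with dR²w and dRw.
C: fails — 0R²0, 0R²0 but no w with 0R²w and 0Rw.
D: fails — w3R²w0, w3R²w3 but no w with w0R²w and w3Rw.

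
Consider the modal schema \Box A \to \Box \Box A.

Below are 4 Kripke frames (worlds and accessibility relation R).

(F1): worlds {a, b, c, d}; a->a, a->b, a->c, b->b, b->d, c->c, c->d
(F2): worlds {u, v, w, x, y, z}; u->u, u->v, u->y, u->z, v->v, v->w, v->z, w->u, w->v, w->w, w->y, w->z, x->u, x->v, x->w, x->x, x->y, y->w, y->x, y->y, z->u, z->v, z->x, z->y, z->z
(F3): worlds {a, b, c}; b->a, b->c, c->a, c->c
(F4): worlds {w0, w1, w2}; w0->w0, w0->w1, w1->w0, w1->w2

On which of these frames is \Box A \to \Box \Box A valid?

This is the axiom for transitivity; its first-order frame correspondent is \forall x \forall y \forall z (Rxy \wedge Ryz \to Rxz).
(F1): fails — Rab and Rbd but not Rad.
(F2): fails — Ruv and Rvw but not Ruw.
(F3): holds.
(F4): fails — Rw0w1 and Rw1w2 but not Rw0w2.
Valid on: (F3).

(F3)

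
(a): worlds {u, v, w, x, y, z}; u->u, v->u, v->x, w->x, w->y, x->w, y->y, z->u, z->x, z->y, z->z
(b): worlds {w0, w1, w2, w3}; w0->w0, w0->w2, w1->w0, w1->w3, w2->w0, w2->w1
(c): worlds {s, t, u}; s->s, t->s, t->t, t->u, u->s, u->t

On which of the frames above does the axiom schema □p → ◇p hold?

(a), (c)

Frame correspondent (Sahlqvist): ∀x ∃y Rxy — i.e. seriality.
(a): condition met.
(b): fails — world w3 has no successor.
(c): condition met.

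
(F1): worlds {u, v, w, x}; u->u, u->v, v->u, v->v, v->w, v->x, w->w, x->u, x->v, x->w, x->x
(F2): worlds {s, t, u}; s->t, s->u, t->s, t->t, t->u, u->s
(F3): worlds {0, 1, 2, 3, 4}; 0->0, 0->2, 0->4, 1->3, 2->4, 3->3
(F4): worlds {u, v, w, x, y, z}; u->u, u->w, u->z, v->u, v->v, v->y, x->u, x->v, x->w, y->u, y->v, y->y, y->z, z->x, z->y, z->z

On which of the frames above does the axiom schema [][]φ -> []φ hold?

This is the axiom for density; its first-order frame correspondent is forall x forall y (Rxy -> exists z (Rxz & Rzy)).
(F1): satisfies the condition.
(F2): fails — Rus but no z with Ruz and Rzs.
(F3): fails — R24 but no z with R2z and Rz4.
(F4): satisfies the condition.
Valid on: (F1), (F4).

(F1), (F4)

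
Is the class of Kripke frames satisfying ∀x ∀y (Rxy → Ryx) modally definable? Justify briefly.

The condition is symmetry. A defining modal formula is q → □◇q.
Suppose q→□◇q is valid. Take Rxy and set V(q)={x}. Then q at x, so □◇q at x, so ◇q at y, so some z with Ryz has q; z=x, i.e. Ryx.

Definable; q → □◇q defines it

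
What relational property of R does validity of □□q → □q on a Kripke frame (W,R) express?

This schema is the C4 axiom.
It corresponds to density: ∀x ∀y (Rxy → ∃z (Rxz ∧ Rzy)).

Density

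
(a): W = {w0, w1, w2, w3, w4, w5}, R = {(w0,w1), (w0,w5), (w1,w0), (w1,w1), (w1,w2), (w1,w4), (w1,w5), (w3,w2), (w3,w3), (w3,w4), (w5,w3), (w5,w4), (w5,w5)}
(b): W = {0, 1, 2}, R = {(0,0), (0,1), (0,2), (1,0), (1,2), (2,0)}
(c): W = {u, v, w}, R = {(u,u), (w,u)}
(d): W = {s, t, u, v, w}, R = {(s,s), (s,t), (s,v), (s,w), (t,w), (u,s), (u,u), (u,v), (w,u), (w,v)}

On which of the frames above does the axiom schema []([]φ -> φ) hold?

Frame correspondent (Sahlqvist): forall x forall y (Rxy -> Ryy) — i.e. shift-reflexivity.
(a): fails — Rw1w2 but not Rw2w2.
(b): fails — R02 but not R22.
(c): satisfies the condition.
(d): fails — Ruv but not Rvv.

(c)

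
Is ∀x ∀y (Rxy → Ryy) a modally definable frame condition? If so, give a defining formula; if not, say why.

Yes — defined by □(□p → p)

The condition is shift-reflexivity. A defining modal formula is □(□p → p).
Suppose □(□p→p) is valid. Take Rxy and set V(p)={w : Ryw}. Then at y, □p holds; since □(□p→p) at x, □p→p at y, so p at y, i.e. Ryy.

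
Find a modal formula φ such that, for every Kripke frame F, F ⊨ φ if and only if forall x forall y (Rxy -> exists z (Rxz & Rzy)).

□□q → □q

This is density; the standard corresponding axiom is C4: □□q → □q.
Suppose □□q→□q is valid. Take Rxy and set V(q)={w : xR²w}. Then □□q at x, so □q at x, so q at y, i.e. ∃z(Rxz∧Rzy).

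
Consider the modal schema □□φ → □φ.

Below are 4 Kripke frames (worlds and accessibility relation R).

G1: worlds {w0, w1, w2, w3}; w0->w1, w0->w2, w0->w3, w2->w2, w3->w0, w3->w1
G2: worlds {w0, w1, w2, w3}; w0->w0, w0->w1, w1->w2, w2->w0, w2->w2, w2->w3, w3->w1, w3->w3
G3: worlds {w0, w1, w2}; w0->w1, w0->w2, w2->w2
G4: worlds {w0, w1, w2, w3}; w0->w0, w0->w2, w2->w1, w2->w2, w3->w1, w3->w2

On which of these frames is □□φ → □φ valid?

Frame correspondent (Sahlqvist): ∀x ∀y (Rxy → ∃z (Rxz ∧ Rzy)) — i.e. density.
G1: fails — Rw3w0 but no z with Rw3z and Rzw0.
G2: ✓.
G3: fails — Rw0w1 but no z with Rw0z and Rzw1.
G4: ✓.

G2, G4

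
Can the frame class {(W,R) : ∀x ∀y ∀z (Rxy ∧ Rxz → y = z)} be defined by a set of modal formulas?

Yes — defined by ◇q → □q

Yes: it is partial functionality, defined by the CD schema ◇q → □q.
Suppose ◇q→□q is valid. Take Rxy, Rxz and set V(q)={y}. Then ◇q at x, so □q at x, so q at z, i.e. z=y.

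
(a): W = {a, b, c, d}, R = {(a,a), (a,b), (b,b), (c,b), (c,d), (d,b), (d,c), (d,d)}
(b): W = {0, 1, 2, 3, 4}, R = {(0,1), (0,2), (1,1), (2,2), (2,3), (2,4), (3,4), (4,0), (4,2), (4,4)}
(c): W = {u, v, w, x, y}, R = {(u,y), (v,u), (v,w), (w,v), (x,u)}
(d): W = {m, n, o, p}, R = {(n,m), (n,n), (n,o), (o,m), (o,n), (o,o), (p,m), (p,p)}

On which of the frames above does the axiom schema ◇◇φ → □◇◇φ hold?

none

Frame correspondent (Sahlqvist): ∀x ∀y ∀z ((xR²y ∧ xRz) → ∃w (y = w ∧ zR²w)) — i.e. a generalized confluence (Geach) condition.
(a): fails — aR²a, aRb but no w with a=w and bR²w.
(b): fails — 0R²1, 0R2 but no w with 1=w and 2R²w.
(c): fails — vR²v, vRu but no t with v=t and uR²t.
(d): fails — nR²m, nRm but no w with m=w and mR²w.
Valid on no frame.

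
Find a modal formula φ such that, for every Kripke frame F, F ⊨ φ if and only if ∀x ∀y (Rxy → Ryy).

□(□ψ → ψ)

A defining formula is □(□ψ → ψ) (the T□ axiom).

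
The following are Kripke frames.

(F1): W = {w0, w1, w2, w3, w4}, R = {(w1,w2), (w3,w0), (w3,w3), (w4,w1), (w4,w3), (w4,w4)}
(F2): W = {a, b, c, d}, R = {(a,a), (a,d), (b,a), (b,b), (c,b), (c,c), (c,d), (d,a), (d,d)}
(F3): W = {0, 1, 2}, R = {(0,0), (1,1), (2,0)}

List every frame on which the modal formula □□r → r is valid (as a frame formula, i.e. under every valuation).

Frame correspondent (Sahlqvist): ∀x ∃w (xR²w ∧ x = w) — i.e. a generalized confluence (Geach) condition.
(F1): fails — at w0 but no w with w0R²w and w0=w.
(F2): condition met.
(F3): fails — at 2 but no w with 2R²w and 2=w.
Valid on: (F2).

(F2)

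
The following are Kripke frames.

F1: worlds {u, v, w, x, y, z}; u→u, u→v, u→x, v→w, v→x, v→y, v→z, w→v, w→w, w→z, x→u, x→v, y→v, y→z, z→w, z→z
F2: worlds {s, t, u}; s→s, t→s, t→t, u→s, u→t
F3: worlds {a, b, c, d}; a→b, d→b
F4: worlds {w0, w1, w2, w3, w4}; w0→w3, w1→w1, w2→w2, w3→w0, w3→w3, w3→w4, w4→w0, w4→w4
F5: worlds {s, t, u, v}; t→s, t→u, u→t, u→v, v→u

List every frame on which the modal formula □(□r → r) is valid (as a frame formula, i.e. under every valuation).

F2

The schema corresponds to shift-reflexivity: ∀x ∀y (Rxy → Ryy).
F1: fails — Ruv but not Rvv.
F2: condition met.
F3: fails — Rdb but not Rbb.
F4: fails — Rw3w0 but not Rw0w0.
F5: fails — Ruv but not Rvv.
Valid on: F2.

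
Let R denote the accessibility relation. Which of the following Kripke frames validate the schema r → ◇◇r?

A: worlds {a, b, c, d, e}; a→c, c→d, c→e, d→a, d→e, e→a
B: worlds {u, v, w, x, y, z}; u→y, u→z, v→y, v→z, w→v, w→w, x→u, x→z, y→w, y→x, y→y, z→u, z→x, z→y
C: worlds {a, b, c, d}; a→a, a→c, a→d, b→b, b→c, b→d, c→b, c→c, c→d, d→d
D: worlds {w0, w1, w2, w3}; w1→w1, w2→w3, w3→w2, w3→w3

Frame correspondent (Sahlqvist): ∀x ∃w (x = w ∧ xR²w) — i.e. a generalized confluence (Geach) condition.
A: fails — at a but no w with a=w and aR²w.
B: fails — at v but no t with v=t and vR²t.
C: condition met.
D: fails — at w0 but no w with w0=w and w0R²w.
Valid on: C.

C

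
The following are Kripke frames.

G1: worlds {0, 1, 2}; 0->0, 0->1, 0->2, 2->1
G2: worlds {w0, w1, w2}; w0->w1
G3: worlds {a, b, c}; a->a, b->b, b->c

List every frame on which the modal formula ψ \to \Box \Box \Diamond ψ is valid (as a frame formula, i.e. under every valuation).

The schema corresponds to a generalized confluence (Geach) condition: \forall x \forall z (x R^2 z \to \exists w (x = w \wedge zRw)).
G1: fails — 0R²1 but no w with 0=w and 1Rw.
G2: ✓.
G3: fails — bR²c but no w with b=w and cRw.

G2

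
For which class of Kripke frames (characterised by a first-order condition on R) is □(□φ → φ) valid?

shift-reflexivity

This schema is the T□ axiom.
Its frame correspondent is shift-reflexivity — ∀x ∀y (Rxy → Ryy).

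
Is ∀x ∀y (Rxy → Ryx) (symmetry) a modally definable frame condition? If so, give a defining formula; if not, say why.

Yes: it is symmetry, defined by the B schema r → □◇r.

Yes, by r → □◇r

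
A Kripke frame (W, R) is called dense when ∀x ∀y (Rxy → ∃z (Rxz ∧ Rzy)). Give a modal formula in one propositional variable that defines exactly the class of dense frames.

A defining formula is □□s → □s (the C4 axiom).
Suppose □□s→□s is valid. Take Rxy and set V(s)={w : xR²w}. Then □□s at x, so □s at x, so s at y, i.e. ∃z(Rxz∧Rzy).

□□s → □s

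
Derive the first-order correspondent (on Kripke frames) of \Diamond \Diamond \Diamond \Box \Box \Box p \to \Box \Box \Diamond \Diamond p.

\forall x \forall y \forall z ((x R^3 y \wedge x R^2 z) \to \exists w (y R^3 w \wedge z R^2 w))

This is a Sahlqvist (Geach-type) schema ◇^3□^3p → □^2◇^2p.
Minimal-valuation argument: fix x; take any y with xR^3y and any z with xR^2z. Set V(p) to the set of worlds R-reachable from y in exactly 3 steps. Then □^3p holds at y, so the antecedent holds at x; validity forces ◇^2p at z, giving a w with zR^2w and yR^3w.
First-order correspondent: \forall x \forall y \forall z ((x R^3 y \wedge x R^2 z) \to \exists w (y R^3 w \wedge z R^2 w)).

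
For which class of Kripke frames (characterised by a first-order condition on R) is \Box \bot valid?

□⊥ is valid iff no world has any successor (otherwise □⊥ fails at any world with one).

Emptiness of R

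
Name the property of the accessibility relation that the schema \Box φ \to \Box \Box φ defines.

Transitivity

This is the 4 axiom.
It corresponds to transitivity: \forall x \forall y \forall z (Rxy \wedge Ryz \to Rxz).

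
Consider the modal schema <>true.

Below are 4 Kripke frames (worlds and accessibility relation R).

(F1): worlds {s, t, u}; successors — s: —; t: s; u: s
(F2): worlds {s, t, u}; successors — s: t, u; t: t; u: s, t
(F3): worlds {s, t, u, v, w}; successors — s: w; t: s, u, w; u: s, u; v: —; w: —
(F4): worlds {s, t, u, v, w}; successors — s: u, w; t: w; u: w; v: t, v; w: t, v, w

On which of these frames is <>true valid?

(F2), (F4)

This is the axiom for seriality; its first-order frame correspondent is forall x exists y Rxy.
(F1): fails — world s has no successor.
(F2): holds.
(F3): fails — world v has no successor.
(F4): holds.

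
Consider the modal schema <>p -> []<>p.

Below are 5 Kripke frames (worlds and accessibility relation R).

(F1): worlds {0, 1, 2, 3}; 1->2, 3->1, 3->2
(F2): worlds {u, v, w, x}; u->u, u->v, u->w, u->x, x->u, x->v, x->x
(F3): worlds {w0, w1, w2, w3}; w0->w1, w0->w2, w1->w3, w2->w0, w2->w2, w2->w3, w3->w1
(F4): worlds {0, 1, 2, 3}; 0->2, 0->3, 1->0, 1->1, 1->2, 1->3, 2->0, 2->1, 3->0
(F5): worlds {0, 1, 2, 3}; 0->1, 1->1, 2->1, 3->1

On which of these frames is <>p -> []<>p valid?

The schema corresponds to the Euclidean property: forall x forall y forall z (Rxy & Rxz -> Ryz).
(F1): fails — R12 and R12 but not R22.
(F2): fails — Ruv and Ruv but not Rvv.
(F3): fails — Rw0w1 and Rw0w1 but not Rw1w1.
(F4): fails — R02 and R02 but not R22.
(F5): condition met.

(F5)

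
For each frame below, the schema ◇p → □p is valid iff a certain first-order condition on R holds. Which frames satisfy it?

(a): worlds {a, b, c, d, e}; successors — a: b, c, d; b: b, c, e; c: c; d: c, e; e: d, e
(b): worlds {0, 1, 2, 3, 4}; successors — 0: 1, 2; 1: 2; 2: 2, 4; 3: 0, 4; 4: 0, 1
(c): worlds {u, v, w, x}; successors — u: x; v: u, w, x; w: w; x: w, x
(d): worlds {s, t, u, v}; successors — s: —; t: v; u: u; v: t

(d)

This is the axiom for partial functionality; its first-order frame correspondent is ∀x ∀y ∀z (Rxy ∧ Rxz → y = z).
(a): fails — a sees both b and c.
(b): fails — 0 sees both 1 and 2.
(c): fails — v sees both u and w.
(d): condition met.
Valid on: (d).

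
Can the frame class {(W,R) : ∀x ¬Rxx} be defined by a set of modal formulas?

Modal frame validity is preserved under surjective bounded morphisms.
The 4-cycle (worlds a,b,c,d with a→b→c→d→a) is irreflexive, and the map sending every world to a single reflexive point • is a surjective bounded morphism (forth: every edge maps to (•,•); back: every world has a successor). So any modal formula valid on the 4-cycle is also valid on the reflexive point, which is not irreflexive.
So no modal formula (or set of formulas) defines exactly the irreflexive frames.

Not definable by any modal formula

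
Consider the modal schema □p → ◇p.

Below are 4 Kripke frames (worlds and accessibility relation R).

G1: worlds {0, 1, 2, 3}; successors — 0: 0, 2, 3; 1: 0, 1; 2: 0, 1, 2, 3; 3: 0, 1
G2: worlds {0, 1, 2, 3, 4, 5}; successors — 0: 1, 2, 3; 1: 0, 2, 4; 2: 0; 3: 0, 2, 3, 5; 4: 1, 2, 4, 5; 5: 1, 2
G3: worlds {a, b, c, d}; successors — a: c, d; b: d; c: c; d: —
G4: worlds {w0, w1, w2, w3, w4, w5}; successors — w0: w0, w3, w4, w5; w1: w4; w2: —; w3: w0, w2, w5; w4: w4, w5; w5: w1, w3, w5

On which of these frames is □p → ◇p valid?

G1, G2

This is the axiom for seriality; its first-order frame correspondent is ∀x ∃y Rxy.
G1: condition met.
G2: condition met.
G3: fails — world d has no successor.
G4: fails — world w2 has no successor.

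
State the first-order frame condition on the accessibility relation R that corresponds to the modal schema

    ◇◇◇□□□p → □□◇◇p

This is a Sahlqvist (Geach-type) schema ◇^3□^3p → □^2◇^2p.
First-order correspondent: ∀x ∀y ∀z ((xR³y ∧ xR²z) → ∃w (yR³w ∧ zR²w)).

∀x ∀y ∀z ((xR³y ∧ xR²z) → ∃w (yR³w ∧ zR²w))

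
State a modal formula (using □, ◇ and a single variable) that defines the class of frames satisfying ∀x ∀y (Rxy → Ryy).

□(□q → q)

This is shift-reflexivity; the standard corresponding axiom is T□: □(□q → q).
Suppose □(□q→q) is valid. Take Rxy and set V(q)={w : Ryw}. Then at y, □q holds; since □(□q→q) at x, □q→q at y, so q at y, i.e. Ryy.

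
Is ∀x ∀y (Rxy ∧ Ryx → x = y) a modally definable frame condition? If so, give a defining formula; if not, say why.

Modal frame validity is preserved under surjective bounded morphisms.
The 4-cycle (worlds w0,w1,w2,w3 with w0→w1→w2→w3→w0) is antisymmetric. Sending even-indexed worlds to • and odd-indexed worlds to ∘ is a surjective bounded morphism onto the two-world frame with •↔∘, which is not antisymmetric.
Hence antisymmetry is not modally definable.

No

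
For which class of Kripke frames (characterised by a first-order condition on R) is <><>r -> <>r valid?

Transitivity

This schema is equivalent to the 4 axiom □r → □□r.
It corresponds to transitivity: forall x forall y forall z (Rxy & Ryz -> Rxz).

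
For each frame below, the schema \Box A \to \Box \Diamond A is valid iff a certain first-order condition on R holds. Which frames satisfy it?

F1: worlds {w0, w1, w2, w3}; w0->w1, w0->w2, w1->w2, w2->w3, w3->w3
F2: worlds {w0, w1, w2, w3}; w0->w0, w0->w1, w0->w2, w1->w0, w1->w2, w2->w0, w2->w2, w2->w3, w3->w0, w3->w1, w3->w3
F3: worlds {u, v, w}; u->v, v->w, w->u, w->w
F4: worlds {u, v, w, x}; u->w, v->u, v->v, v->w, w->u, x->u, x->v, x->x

Frame correspondent (Sahlqvist): \forall x \forall z (xRz \to \exists w (xRw \wedge zRw)) — i.e. a generalized confluence (Geach) condition.
F1: fails — w0Rw2 but no w with w0Rw and w2Rw.
F2: condition met.
F3: fails — uRv but no t with uRt and vRt.
F4: fails — uRw but no t with uRt and wRt.
Valid on: F2.

F2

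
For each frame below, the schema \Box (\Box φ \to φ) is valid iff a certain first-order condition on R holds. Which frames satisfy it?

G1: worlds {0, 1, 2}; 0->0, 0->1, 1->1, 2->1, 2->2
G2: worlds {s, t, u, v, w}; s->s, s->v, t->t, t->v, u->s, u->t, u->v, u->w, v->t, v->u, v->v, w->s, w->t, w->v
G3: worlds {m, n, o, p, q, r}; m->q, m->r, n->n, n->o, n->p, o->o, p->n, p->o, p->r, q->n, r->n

The schema corresponds to shift-reflexivity: \forall x \forall y (Rxy \to Ryy).
G1: condition met.
G2: fails — Ruw but not Rww.
G3: fails — Rpr but not Rrr.
Valid on: G1.

G1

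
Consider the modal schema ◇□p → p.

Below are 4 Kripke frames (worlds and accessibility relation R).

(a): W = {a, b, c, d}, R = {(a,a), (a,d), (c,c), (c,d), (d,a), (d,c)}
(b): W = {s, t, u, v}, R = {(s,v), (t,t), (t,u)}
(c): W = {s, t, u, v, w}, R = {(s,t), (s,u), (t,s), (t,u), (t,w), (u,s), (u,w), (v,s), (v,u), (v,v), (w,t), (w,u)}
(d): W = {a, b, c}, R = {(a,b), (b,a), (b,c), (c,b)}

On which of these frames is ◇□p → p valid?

The schema corresponds to symmetry: ∀x ∀y (Rxy → Ryx).
(a): ✓.
(b): fails — Rtu but not Rut.
(c): fails — Rvu but not Ruv.
(d): ✓.

(a), (d)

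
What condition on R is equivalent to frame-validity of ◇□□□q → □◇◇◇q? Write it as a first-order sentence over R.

∀x ∀y ∀z ((xRy ∧ xRz) → ∃w (yR³w ∧ zR³w))

This is a Sahlqvist (Geach-type) schema ◇^1□^3q → □^1◇^3q.
Minimal-valuation argument: fix x; take any y with xR^1y and any z with xR^1z. Set V(q) to the set of worlds R-reachable from y in exactly 3 steps. Then □^3q holds at y, so the antecedent holds at x; validity forces ◇^3q at z, giving a w with zR^3w and yR^3w.
First-order correspondent: ∀x ∀y ∀z ((xRy ∧ xRz) → ∃w (yR³w ∧ zR³w)).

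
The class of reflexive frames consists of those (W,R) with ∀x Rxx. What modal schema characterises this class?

A defining formula is □r → r (the T axiom).
Suppose □r→r is valid. At any x set V(r)={w : Rxw}. Then □r holds at x, so r holds at x, i.e. Rxx.

□r → r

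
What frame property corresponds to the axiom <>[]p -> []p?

This schema is equivalent to the 5 axiom ◇p → □◇p.
It corresponds to the Euclidean property: forall x forall y forall z (Rxy & Rxz -> Ryz).

the Euclidean property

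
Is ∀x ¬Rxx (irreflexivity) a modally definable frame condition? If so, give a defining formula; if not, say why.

No

Modal frame validity is preserved under surjective bounded morphisms.
The 2-cycle (worlds s,t with s→t→s) is irreflexive, and the map sending every world to a single reflexive point • is a surjective bounded morphism (forth: every edge maps to (•,•); back: every world has a successor). So any modal formula valid on the 2-cycle is also valid on the reflexive point, which is not irreflexive.
So no modal formula (or set of formulas) defines exactly the irreflexive frames.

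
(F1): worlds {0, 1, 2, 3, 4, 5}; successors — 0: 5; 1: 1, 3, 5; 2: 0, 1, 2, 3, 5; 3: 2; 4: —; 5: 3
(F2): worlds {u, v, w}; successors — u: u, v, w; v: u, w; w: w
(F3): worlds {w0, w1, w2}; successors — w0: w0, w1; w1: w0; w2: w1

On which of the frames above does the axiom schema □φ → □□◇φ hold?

Frame correspondent (Sahlqvist): ∀x ∀z (xR²z → ∃w (xRw ∧ zRw)) — i.e. a generalized confluence (Geach) condition.
(F1): fails — 0R²3 but no w with 0Rw and 3Rw.
(F2): ✓.
(F3): ✓.
Valid on: (F2), (F3).

(F2), (F3)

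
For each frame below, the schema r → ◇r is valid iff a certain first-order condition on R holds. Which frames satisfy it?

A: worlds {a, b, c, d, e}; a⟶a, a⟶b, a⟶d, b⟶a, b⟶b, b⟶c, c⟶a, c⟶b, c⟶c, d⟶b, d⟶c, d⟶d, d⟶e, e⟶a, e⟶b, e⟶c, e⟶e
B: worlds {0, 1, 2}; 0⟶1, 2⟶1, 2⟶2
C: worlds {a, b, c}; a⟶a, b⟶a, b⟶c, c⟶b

The schema corresponds to reflexivity: ∀x Rxx.
A: satisfies the condition.
B: fails — world 0 does not see itself.
C: fails — world b does not see itself.

A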